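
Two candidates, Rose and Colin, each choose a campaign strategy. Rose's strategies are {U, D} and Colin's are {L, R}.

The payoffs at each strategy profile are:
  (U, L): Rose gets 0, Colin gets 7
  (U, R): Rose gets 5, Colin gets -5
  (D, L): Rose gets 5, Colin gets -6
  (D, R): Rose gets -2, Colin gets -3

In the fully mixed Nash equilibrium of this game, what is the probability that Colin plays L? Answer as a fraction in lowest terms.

7/12

Let c be the probability that Colin plays L. In a completely mixed equilibrium, Rose must be indifferent between U and D.
Rose's expected payoff from U is 5(1−c); from D it is 5c − 2(1−c).
Setting these equal: −5c + 5 = 7c − 2, so c = 7/12.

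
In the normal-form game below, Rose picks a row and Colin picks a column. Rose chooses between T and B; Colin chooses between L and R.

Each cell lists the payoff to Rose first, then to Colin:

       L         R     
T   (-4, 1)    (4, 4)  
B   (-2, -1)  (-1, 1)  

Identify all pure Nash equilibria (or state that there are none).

(T, L): Rose prefers B (-2 > -4); Colin prefers R (4 > 1) — not an equilibrium.
(T, R): Rose gets 4 ≥ -1 from B, and Colin gets 4 ≥ 1 from L — Nash equilibrium.
(B, L): Colin prefers R (1 > -1) — not an equilibrium.
(B, R): Rose prefers T (4 > -1) — not an equilibrium.

(T, R)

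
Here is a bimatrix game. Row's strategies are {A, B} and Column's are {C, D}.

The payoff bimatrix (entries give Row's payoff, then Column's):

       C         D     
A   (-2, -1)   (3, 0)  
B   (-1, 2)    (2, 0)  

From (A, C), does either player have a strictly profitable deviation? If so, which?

Both

Row at (A, C) earns -2; deviating to B yields -1 — a strict improvement.
Column earns -1; deviating to D yields 0 — a strict improvement.
Both Row and Column have strictly profitable deviations.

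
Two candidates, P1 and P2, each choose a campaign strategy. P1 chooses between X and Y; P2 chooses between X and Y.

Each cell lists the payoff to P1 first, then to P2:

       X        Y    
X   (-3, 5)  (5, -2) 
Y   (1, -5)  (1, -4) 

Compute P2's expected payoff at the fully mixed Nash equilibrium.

First find x, the probability P1 plays X, from P2's indifference between X and Y: 5x − 5(1−x) = −2x − 4(1−x), giving x = 1/8.
Since P2 is indifferent in equilibrium, P2's expected payoff equals the payoff from either column against (1/8, 7/8). Using X: 5(1/8) − 5(7/8) = -15/4.

-15/4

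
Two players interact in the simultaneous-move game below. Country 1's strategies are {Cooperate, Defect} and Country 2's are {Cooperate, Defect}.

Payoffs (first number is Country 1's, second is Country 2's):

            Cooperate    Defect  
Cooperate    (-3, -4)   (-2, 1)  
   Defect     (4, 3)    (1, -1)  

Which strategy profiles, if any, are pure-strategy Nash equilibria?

(Defect, Cooperate)

(Cooperate, Cooperate): Country 1 prefers Defect (4 > -3); Country 2 prefers Defect (1 > -4) — not an equilibrium.
(Cooperate, Defect): Country 1 prefers Defect (1 > -2) — not an equilibrium.
(Defect, Cooperate): Country 1 gets 4 ≥ -3 from Cooperate, and Country 2 gets 3 ≥ -1 from Defect — Nash equilibrium.
(Defect, Defect): Country 2 prefers Cooperate (3 > -1) — not an equilibrium.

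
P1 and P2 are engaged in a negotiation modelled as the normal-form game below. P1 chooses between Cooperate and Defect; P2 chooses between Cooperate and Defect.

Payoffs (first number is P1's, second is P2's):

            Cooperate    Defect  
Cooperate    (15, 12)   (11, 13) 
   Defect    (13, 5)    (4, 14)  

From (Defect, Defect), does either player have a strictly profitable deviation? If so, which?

P1

P1 at (Defect, Defect) earns 4; deviating to Cooperate yields 11 — a strict improvement.
P2 earns 14; deviating to Cooperate yields 5 — not better.
Only P1 has a strictly profitable deviation.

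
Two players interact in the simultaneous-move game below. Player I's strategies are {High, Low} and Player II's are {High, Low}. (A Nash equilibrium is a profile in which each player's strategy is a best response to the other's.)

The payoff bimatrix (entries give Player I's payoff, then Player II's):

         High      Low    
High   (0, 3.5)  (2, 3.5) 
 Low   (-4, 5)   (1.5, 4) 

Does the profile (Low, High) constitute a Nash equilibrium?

No

At (Low, High), Player I earns -4; switching to High would give 0, so Player I would deviate.
Player II earns 5; switching to Low would give 4, so Player II has no profitable deviation.
Since at least one player can profitably deviate, this is not a Nash equilibrium.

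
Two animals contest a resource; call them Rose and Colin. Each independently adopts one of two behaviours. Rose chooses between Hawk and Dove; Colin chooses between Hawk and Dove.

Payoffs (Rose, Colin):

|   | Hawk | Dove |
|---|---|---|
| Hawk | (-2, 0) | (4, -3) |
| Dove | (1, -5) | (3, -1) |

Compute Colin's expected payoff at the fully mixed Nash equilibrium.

-15/7

First find p, the probability Rose plays Hawk, from Colin's indifference between Hawk and Dove: −5(1−p) = −3p − (1−p), giving p = 4/7.
Since Colin is indifferent in equilibrium, Colin's expected payoff equals the payoff from either column against (4/7, 3/7). Using Hawk: −5(3/7) = -15/7.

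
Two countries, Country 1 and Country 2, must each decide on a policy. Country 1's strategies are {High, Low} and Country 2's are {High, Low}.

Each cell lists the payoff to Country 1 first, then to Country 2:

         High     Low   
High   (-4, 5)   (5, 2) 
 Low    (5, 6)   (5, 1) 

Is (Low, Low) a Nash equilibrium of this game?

No

At (Low, Low), Country 1 earns 5; switching to High would give 5, so Country 1 has no profitable deviation.
Country 2 earns 1; switching to High would give 6, so Country 2 would deviate.
Since at least one player can profitably deviate, this is not a Nash equilibrium.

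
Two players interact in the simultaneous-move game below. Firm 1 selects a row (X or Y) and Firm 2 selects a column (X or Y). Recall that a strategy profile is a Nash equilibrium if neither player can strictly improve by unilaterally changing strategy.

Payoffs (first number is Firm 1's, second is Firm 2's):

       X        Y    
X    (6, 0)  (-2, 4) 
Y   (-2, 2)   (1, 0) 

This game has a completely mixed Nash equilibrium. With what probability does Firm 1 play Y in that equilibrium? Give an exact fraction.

Let p be the probability that Firm 1 plays X. In a completely mixed equilibrium, Firm 2 must be indifferent between X and Y.
Firm 2's expected payoff from X is 2(1−p); from Y it is 4p.
Setting these equal: −2p + 2 = 4p, so p = 1/3.
Therefore Firm 1 plays Y with probability 1 − 1/3 = 2/3.

2/3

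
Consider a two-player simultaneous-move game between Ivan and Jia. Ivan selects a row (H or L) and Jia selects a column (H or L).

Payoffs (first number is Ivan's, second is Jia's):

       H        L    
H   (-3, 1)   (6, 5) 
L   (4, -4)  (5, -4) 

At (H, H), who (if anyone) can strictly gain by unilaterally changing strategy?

Both

Ivan at (H, H) earns -3; deviating to L yields 4 — a strict improvement.
Jia earns 1; deviating to L yields 5 — a strict improvement.
Both Ivan and Jia have strictly profitable deviations.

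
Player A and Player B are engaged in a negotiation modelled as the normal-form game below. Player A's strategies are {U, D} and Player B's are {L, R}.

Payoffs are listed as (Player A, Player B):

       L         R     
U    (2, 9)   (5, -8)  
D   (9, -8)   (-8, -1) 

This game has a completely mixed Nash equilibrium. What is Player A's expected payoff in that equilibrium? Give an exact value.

61/20

First find q, the probability Player B plays L, from Player A's indifference between U and D: 2q + 5(1−q) = 9q − 8(1−q), giving q = 13/20.
Since Player A is indifferent in equilibrium, Player A's expected payoff equals the payoff from either row against (13/20, 7/20). Using U: 2(13/20) + 5(7/20) = 61/20.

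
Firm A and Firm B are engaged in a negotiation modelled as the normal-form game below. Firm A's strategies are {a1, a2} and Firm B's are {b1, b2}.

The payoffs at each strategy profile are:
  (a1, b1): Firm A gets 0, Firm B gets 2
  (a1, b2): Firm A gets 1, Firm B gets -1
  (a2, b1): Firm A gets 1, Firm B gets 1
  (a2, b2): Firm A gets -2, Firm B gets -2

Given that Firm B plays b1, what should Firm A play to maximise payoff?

Against b1, Firm A earns 0 from a1 and 1 from a2.
So a2 is the best response.

a2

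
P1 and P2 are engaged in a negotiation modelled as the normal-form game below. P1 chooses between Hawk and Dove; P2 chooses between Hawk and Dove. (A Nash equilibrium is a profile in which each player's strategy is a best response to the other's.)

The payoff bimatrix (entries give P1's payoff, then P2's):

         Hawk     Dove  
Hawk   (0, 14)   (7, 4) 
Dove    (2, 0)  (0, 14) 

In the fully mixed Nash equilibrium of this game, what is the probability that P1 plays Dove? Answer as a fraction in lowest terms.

5/12

Let x be the probability that P1 plays Hawk. In a completely mixed equilibrium, P2 must be indifferent between Hawk and Dove.
P2's expected payoff from Hawk is 14x; from Dove it is 4x + 14(1−x).
Setting these equal: 14x = −10x + 14, so x = 7/12.
Therefore P1 plays Dove with probability 1 − 7/12 = 5/12.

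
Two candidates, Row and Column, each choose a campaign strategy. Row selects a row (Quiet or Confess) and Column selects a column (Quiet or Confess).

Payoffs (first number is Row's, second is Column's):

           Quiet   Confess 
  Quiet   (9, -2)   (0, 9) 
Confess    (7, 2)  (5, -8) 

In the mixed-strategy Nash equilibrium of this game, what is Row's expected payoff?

45/7

First find q, the probability Column plays Quiet, from Row's indifference between Quiet and Confess: 9q = 7q + 5(1−q), giving q = 5/7.
Since Row is indifferent in equilibrium, Row's expected payoff equals the payoff from either row against (5/7, 2/7). Using Quiet: 9(5/7) = 45/7.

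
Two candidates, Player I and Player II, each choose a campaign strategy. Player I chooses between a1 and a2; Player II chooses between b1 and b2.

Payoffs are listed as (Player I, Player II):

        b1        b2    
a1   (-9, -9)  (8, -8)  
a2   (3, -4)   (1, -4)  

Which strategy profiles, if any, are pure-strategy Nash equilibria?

(a1, b1): Player I prefers a2 (3 > -9); Player II prefers b2 (-8 > -9) — not an equilibrium.
(a1, b2): Player I gets 8 ≥ 1 from a2, and Player II gets -8 ≥ -9 from b1 — Nash equilibrium.
(a2, b1): Player I gets 3 ≥ -9 from a1, and Player II gets -4 ≥ -4 from b2 — Nash equilibrium.
(a2, b2): Player I prefers a1 (8 > 1) — not an equilibrium.

(a1, b2) and (a2, b1)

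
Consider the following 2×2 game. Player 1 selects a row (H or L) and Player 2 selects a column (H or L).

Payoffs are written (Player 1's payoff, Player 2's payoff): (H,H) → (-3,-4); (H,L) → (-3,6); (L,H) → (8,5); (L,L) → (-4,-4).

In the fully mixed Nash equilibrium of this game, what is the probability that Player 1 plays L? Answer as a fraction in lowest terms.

Let r be the probability that Player 1 plays H. In a completely mixed equilibrium, Player 2 must be indifferent between H and L.
Player 2's expected payoff from H is −4r + 5(1−r); from L it is 6r − 4(1−r).
Setting these equal: −9r + 5 = 10r − 4, so r = 9/19.
Therefore Player 1 plays L with probability 1 − 9/19 = 10/19.

10/19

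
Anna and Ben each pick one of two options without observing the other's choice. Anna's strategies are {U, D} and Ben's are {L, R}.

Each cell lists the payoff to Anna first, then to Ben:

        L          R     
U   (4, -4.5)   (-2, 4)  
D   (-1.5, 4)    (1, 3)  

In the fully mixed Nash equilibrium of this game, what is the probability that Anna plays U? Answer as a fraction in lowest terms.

2/19

Let r be the probability that Anna plays U. In a completely mixed equilibrium, Ben must be indifferent between L and R.
Ben's expected payoff from L is −4.5r + 4(1−r); from R it is 4r + 3(1−r).
Setting these equal: −8.5r + 4 = r + 3, so r = 2/19.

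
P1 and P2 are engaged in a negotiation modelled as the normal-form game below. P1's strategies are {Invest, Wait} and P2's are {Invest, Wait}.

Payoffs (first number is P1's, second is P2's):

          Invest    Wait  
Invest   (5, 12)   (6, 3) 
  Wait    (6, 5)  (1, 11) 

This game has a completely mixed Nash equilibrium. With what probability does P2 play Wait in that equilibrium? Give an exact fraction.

Let y be the probability that P2 plays Invest. In a completely mixed equilibrium, P1 must be indifferent between Invest and Wait.
P1's expected payoff from Invest is 5y + 6(1−y); from Wait it is 6y + (1−y).
Setting these equal: −y + 6 = 5y + 1, so y = 5/6.
Therefore P2 plays Wait with probability 1 − 5/6 = 1/6.

1/6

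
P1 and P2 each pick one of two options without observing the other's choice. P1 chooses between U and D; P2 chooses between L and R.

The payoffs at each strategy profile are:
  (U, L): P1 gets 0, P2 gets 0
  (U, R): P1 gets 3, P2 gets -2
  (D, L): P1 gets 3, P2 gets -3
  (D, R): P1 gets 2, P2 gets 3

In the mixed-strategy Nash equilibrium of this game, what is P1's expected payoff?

9/4

First find y, the probability P2 plays L, from P1's indifference between U and D: 3(1−y) = 3y + 2(1−y), giving y = 1/4.
Since P1 is indifferent in equilibrium, P1's expected payoff equals the payoff from either row against (1/4, 3/4). Using U: 3(3/4) = 9/4.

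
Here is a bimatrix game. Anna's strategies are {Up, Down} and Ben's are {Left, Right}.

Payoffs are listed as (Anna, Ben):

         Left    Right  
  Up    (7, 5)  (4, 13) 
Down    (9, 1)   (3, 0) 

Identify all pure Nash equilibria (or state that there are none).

(Up, Left): Anna prefers Down (9 > 7); Ben prefers Right (13 > 5) — not an equilibrium.
(Up, Right): Anna gets 4 ≥ 3 from Down, and Ben gets 13 ≥ 5 from Left — Nash equilibrium.
(Down, Left): Anna gets 9 ≥ 7 from Up, and Ben gets 1 ≥ 0 from Right — Nash equilibrium.
(Down, Right): Anna prefers Up (4 > 3); Ben prefers Left (1 > 0) — not an equilibrium.

(Up, Right) and (Down, Left)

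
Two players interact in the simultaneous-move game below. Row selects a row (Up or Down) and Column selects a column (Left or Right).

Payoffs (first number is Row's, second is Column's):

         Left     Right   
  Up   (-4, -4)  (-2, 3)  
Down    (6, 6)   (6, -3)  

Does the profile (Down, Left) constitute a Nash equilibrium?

At (Down, Left), Row earns 6; switching to Up would give -4, so Row has no profitable deviation.
Column earns 6; switching to Right would give -3, so Column has no profitable deviation.
Neither player can gain by a unilateral deviation, so this profile is a Nash equilibrium.

Yes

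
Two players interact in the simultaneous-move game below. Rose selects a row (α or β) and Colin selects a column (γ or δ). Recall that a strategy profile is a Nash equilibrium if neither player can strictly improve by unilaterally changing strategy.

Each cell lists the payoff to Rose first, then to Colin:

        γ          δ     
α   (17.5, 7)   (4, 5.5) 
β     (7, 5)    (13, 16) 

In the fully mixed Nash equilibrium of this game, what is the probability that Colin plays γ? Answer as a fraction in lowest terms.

6/13

Let y be the probability that Colin plays γ. In a completely mixed equilibrium, Rose must be indifferent between α and β.
Rose's expected payoff from α is 17.5y + 4(1−y); from β it is 7y + 13(1−y).
Setting these equal: 13.5y + 4 = −6y + 13, so y = 6/13.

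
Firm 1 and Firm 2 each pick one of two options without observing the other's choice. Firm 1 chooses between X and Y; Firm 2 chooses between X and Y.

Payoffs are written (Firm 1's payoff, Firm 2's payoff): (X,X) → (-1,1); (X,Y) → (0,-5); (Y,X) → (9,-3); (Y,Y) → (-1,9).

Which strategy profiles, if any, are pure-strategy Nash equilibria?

none

(X, X): Firm 1 prefers Y (9 > -1) — not an equilibrium.
(X, Y): Firm 2 prefers X (1 > -5) — not an equilibrium.
(Y, X): Firm 2 prefers Y (9 > -3) — not an equilibrium.
(Y, Y): Firm 1 prefers X (0 > -1) — not an equilibrium.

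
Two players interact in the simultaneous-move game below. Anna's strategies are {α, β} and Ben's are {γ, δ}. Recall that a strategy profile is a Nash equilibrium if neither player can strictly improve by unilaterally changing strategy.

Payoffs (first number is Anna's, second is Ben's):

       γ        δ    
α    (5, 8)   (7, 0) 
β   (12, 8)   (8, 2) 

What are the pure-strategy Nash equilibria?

(β, γ)

(α, γ): Anna prefers β (12 > 5) — not an equilibrium.
(α, δ): Anna prefers β (8 > 7); Ben prefers γ (8 > 0) — not an equilibrium.
(β, γ): Anna gets 12 ≥ 5 from α, and Ben gets 8 ≥ 2 from δ — Nash equilibrium.
(β, δ): Ben prefers γ (8 > 2) — not an equilibrium.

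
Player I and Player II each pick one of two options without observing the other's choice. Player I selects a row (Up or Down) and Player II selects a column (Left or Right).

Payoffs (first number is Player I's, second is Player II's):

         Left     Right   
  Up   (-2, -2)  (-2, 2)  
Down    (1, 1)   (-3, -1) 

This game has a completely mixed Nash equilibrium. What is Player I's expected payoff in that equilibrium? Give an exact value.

-2

First find q, the probability Player II plays Left, from Player I's indifference between Up and Down: −2q − 2(1−q) = q − 3(1−q), giving q = 1/4.
Since Player I is indifferent in equilibrium, Player I's expected payoff equals the payoff from either row against (1/4, 3/4). Using Up: −2(1/4) − 2(3/4) = -2.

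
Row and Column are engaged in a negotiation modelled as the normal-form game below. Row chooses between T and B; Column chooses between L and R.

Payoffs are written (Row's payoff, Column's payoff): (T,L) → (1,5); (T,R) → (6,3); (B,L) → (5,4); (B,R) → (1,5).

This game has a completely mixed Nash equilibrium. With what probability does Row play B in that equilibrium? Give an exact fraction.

Let r be the probability that Row plays T. In a completely mixed equilibrium, Column must be indifferent between L and R.
Column's expected payoff from L is 5r + 4(1−r); from R it is 3r + 5(1−r).
Setting these equal: r + 4 = −2r + 5, so r = 1/3.
Therefore Row plays B with probability 1 − 1/3 = 2/3.

2/3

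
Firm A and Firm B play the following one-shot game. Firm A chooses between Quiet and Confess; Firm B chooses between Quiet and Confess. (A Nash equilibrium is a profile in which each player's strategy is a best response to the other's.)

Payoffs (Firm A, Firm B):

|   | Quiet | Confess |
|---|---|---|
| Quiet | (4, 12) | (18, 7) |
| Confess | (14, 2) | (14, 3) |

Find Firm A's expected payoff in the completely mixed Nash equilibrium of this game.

First find q, the probability Firm B plays Quiet, from Firm A's indifference between Quiet and Confess: 4q + 18(1−q) = 14q + 14(1−q), giving q = 2/7.
Since Firm A is indifferent in equilibrium, Firm A's expected payoff equals the payoff from either row against (2/7, 5/7). Using Quiet: 4(2/7) + 18(5/7) = 14.

14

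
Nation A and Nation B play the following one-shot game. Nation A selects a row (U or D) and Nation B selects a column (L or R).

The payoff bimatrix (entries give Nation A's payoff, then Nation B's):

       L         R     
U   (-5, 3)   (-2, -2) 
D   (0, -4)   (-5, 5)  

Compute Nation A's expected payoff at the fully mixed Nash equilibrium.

-25/8

First find y, the probability Nation B plays L, from Nation A's indifference between U and D: −5y − 2(1−y) = −5(1−y), giving y = 3/8.
Since Nation A is indifferent in equilibrium, Nation A's expected payoff equals the payoff from either row against (3/8, 5/8). Using U: −5(3/8) − 2(5/8) = -25/8.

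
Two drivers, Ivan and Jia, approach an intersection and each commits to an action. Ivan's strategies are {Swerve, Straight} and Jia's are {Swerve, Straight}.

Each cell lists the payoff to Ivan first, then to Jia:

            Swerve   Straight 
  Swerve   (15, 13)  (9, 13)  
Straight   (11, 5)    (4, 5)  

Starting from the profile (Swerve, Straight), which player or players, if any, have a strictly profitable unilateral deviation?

Ivan at (Swerve, Straight) earns 9; deviating to Straight yields 4 — not better.
Jia earns 13; deviating to Swerve yields 13 — not better.
Neither player can strictly improve; the profile is a Nash equilibrium.

Neither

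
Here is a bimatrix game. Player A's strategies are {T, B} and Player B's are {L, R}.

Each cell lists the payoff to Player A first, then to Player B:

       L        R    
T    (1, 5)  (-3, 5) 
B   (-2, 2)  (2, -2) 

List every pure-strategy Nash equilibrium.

(T, L)

(T, L): Player A gets 1 ≥ -2 from B, and Player B gets 5 ≥ 5 from R — Nash equilibrium.
(T, R): Player A prefers B (2 > -3) — not an equilibrium.
(B, L): Player A prefers T (1 > -2) — not an equilibrium.
(B, R): Player B prefers L (2 > -2) — not an equilibrium.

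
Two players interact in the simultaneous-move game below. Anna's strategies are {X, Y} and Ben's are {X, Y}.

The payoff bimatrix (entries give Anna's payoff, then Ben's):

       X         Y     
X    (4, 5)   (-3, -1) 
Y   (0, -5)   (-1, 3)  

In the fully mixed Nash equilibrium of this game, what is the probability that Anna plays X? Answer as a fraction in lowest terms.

Let x be the probability that Anna plays X. In a completely mixed equilibrium, Ben must be indifferent between X and Y.
Ben's expected payoff from X is 5x − 5(1−x); from Y it is −x + 3(1−x).
Setting these equal: 10x − 5 = −4x + 3, so x = 4/7.

4/7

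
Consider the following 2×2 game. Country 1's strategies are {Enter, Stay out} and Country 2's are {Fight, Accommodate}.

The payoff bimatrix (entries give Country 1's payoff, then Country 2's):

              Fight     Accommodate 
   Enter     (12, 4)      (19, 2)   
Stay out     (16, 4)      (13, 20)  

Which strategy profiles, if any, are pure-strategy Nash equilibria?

(Enter, Fight): Country 1 prefers Stay out (16 > 12) — not an equilibrium.
(Enter, Accommodate): Country 2 prefers Fight (4 > 2) — not an equilibrium.
(Stay out, Fight): Country 2 prefers Accommodate (20 > 4) — not an equilibrium.
(Stay out, Accommodate): Country 1 prefers Enter (19 > 13) — not an equilibrium.

none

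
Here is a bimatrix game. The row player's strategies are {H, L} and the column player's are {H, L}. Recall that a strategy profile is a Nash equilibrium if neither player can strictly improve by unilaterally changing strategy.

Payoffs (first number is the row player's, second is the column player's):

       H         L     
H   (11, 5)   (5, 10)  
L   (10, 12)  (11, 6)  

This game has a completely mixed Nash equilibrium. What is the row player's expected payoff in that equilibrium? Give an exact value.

71/7

First find q, the probability the column player plays H, from the row player's indifference between H and L: 11q + 5(1−q) = 10q + 11(1−q), giving q = 6/7.
Since the row player is indifferent in equilibrium, the row player's expected payoff equals the payoff from either row against (6/7, 1/7). Using H: 11(6/7) + 5(1/7) = 71/7.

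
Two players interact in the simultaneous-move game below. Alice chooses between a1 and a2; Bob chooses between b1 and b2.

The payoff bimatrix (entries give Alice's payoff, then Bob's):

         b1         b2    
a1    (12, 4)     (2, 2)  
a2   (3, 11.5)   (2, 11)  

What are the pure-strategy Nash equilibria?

(a1, b1)

(a1, b1): Alice gets 12 ≥ 3 from a2, and Bob gets 4 ≥ 2 from b2 — Nash equilibrium.
(a1, b2): Bob prefers b1 (4 > 2) — not an equilibrium.
(a2, b1): Alice prefers a1 (12 > 3) — not an equilibrium.
(a2, b2): Bob prefers b1 (11.5 > 11) — not an equilibrium.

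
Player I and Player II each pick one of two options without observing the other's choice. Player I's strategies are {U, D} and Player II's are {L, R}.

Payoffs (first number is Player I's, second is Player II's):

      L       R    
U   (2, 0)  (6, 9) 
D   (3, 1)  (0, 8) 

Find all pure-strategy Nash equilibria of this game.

(U, R)

(U, L): Player I prefers D (3 > 2); Player II prefers R (9 > 0) — not an equilibrium.
(U, R): Player I gets 6 ≥ 0 from D, and Player II gets 9 ≥ 0 from L — Nash equilibrium.
(D, L): Player II prefers R (8 > 1) — not an equilibrium.
(D, R): Player I prefers U (6 > 0) — not an equilibrium.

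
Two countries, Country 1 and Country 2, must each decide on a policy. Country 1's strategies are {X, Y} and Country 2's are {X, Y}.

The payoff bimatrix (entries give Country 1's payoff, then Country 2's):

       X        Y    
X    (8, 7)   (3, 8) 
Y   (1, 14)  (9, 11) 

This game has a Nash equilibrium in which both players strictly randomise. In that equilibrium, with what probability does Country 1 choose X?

3/4

Let r be the probability that Country 1 plays X. In a completely mixed equilibrium, Country 2 must be indifferent between X and Y.
Country 2's expected payoff from X is 7r + 14(1−r); from Y it is 8r + 11(1−r).
Setting these equal: −7r + 14 = −3r + 11, so r = 3/4.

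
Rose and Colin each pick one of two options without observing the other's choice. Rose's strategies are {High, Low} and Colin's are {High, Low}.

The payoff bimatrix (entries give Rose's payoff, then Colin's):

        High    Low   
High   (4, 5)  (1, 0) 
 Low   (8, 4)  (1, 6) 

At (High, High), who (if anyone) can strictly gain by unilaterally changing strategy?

Rose at (High, High) earns 4; deviating to Low yields 8 — a strict improvement.
Colin earns 5; deviating to Low yields 0 — not better.
Only Rose has a strictly profitable deviation.

Rose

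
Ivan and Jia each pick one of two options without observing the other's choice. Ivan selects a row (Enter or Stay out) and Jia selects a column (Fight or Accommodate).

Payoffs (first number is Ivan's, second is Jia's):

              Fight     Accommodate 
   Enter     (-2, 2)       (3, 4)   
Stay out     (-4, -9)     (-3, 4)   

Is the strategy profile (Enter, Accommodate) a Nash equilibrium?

Yes

At (Enter, Accommodate), Ivan earns 3; switching to Stay out would give -3, so Ivan has no profitable deviation.
Jia earns 4; switching to Fight would give 2, so Jia has no profitable deviation.
Neither player can gain by a unilateral deviation, so this profile is a Nash equilibrium.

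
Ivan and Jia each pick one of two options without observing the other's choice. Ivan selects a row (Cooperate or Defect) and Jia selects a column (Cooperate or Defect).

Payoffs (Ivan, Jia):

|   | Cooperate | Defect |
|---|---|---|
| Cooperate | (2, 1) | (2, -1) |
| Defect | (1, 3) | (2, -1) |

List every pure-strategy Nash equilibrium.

(Cooperate, Cooperate)

(Cooperate, Cooperate): Ivan gets 2 ≥ 1 from Defect, and Jia gets 1 ≥ -1 from Defect — Nash equilibrium.
(Cooperate, Defect): Jia prefers Cooperate (1 > -1) — not an equilibrium.
(Defect, Cooperate): Ivan prefers Cooperate (2 > 1) — not an equilibrium.
(Defect, Defect): Jia prefers Cooperate (3 > -1) — not an equilibrium.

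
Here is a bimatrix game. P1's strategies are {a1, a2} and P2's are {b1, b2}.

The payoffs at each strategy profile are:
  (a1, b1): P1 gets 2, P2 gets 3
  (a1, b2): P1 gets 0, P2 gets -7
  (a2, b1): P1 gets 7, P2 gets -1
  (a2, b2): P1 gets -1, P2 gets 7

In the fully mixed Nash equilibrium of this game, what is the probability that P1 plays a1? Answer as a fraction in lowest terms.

4/9

Let r be the probability that P1 plays a1. In a completely mixed equilibrium, P2 must be indifferent between b1 and b2.
P2's expected payoff from b1 is 3r − (1−r); from b2 it is −7r + 7(1−r).
Setting these equal: 4r − 1 = −14r + 7, so r = 4/9.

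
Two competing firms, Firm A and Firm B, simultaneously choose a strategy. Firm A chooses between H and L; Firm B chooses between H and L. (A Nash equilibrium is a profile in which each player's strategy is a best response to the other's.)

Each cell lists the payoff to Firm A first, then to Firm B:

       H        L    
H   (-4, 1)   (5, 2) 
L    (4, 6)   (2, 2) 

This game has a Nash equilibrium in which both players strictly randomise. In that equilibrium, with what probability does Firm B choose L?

8/11

Let q be the probability that Firm B plays H. In a completely mixed equilibrium, Firm A must be indifferent between H and L.
Firm A's expected payoff from H is −4q + 5(1−q); from L it is 4q + 2(1−q).
Setting these equal: −9q + 5 = 2q + 2, so q = 3/11.
Therefore Firm B plays L with probability 1 − 3/11 = 8/11.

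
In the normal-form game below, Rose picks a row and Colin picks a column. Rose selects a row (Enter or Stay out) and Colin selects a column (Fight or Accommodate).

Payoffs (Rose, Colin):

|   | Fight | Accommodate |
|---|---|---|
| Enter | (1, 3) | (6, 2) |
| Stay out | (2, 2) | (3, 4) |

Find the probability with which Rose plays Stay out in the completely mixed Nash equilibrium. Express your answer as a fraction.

1/3

Let p be the probability that Rose plays Enter. In a completely mixed equilibrium, Colin must be indifferent between Fight and Accommodate.
Colin's expected payoff from Fight is 3p + 2(1−p); from Accommodate it is 2p + 4(1−p).
Setting these equal: p + 2 = −2p + 4, so p = 2/3.
Therefore Rose plays Stay out with probability 1 − 2/3 = 1/3.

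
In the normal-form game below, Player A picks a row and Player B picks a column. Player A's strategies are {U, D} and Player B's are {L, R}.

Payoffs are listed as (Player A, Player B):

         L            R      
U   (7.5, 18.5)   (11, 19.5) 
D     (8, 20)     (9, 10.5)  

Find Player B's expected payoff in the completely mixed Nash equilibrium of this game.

261/14

First find p, the probability Player A plays U, from Player B's indifference between L and R: 18.5p + 20(1−p) = 19.5p + 10.5(1−p), giving p = 19/21.
Since Player B is indifferent in equilibrium, Player B's expected payoff equals the payoff from either column against (19/21, 2/21). Using L: 18.5(19/21) + 20(2/21) = 261/14.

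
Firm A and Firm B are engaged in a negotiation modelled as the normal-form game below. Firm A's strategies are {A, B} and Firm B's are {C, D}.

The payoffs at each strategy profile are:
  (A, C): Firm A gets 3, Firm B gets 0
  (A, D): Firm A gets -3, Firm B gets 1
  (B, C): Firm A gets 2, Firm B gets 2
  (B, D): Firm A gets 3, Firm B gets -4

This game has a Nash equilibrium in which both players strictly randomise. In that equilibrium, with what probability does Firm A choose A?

6/7

Let p be the probability that Firm A plays A. In a completely mixed equilibrium, Firm B must be indifferent between C and D.
Firm B's expected payoff from C is 2(1−p); from D it is p − 4(1−p).
Setting these equal: −2p + 2 = 5p − 4, so p = 6/7.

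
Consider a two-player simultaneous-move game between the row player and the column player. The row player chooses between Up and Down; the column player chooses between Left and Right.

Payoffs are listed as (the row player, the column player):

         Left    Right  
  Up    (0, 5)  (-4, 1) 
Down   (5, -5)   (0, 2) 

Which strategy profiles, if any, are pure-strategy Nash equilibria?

(Up, Left): the row player prefers Down (5 > 0) — not an equilibrium.
(Up, Right): the row player prefers Down (0 > -4); the column player prefers Left (5 > 1) — not an equilibrium.
(Down, Left): the column player prefers Right (2 > -5) — not an equilibrium.
(Down, Right): the row player gets 0 ≥ -4 from Up, and the column player gets 2 ≥ -5 from Left — Nash equilibrium.

(Down, Right)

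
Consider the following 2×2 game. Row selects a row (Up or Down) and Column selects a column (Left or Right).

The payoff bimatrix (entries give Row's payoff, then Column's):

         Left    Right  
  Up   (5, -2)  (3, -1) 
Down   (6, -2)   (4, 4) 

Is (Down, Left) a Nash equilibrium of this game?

No

At (Down, Left), Row earns 6; switching to Up would give 5, so Row has no profitable deviation.
Column earns -2; switching to Right would give 4, so Column would deviate.
Since at least one player can profitably deviate, this is not a Nash equilibrium.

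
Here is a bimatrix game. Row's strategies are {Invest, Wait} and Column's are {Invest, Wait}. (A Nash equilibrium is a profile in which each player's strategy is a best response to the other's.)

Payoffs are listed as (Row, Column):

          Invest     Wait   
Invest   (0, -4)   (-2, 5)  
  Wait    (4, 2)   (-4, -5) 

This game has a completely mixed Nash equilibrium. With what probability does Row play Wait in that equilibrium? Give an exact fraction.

9/16

Let x be the probability that Row plays Invest. In a completely mixed equilibrium, Column must be indifferent between Invest and Wait.
Column's expected payoff from Invest is −4x + 2(1−x); from Wait it is 5x − 5(1−x).
Setting these equal: −6x + 2 = 10x − 5, so x = 7/16.
Therefore Row plays Wait with probability 1 − 7/16 = 9/16.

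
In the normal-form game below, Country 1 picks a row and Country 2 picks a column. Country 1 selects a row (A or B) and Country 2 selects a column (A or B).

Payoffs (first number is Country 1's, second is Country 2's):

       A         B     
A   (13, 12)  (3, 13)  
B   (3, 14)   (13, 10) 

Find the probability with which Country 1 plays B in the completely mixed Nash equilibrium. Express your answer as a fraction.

Let p be the probability that Country 1 plays A. In a completely mixed equilibrium, Country 2 must be indifferent between A and B.
Country 2's expected payoff from A is 12p + 14(1−p); from B it is 13p + 10(1−p).
Setting these equal: −2p + 14 = 3p + 10, so p = 4/5.
Therefore Country 1 plays B with probability 1 − 4/5 = 1/5.

1/5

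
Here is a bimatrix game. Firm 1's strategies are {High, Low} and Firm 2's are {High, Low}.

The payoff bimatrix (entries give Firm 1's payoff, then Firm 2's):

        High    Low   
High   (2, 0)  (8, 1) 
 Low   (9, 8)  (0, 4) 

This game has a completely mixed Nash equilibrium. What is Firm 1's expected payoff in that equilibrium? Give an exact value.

First find q, the probability Firm 2 plays High, from Firm 1's indifference between High and Low: 2q + 8(1−q) = 9q, giving q = 8/15.
Since Firm 1 is indifferent in equilibrium, Firm 1's expected payoff equals the payoff from either row against (8/15, 7/15). Using High: 2(8/15) + 8(7/15) = 24/5.

24/5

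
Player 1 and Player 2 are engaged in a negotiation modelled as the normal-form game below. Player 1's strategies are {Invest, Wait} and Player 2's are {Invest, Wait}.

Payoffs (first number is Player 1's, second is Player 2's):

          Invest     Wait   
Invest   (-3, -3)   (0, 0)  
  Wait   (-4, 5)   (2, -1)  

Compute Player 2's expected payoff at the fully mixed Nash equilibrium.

-1/3

First find x, the probability Player 1 plays Invest, from Player 2's indifference between Invest and Wait: −3x + 5(1−x) = −(1−x), giving x = 2/3.
Since Player 2 is indifferent in equilibrium, Player 2's expected payoff equals the payoff from either column against (2/3, 1/3). Using Invest: −3(2/3) + 5(1/3) = -1/3.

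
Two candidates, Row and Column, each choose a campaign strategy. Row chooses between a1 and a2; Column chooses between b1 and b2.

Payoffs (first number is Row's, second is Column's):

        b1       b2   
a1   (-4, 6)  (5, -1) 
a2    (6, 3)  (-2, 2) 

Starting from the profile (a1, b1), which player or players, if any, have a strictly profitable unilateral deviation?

Row

Row at (a1, b1) earns -4; deviating to a2 yields 6 — a strict improvement.
Column earns 6; deviating to b2 yields -1 — not better.
Only Row has a strictly profitable deviation.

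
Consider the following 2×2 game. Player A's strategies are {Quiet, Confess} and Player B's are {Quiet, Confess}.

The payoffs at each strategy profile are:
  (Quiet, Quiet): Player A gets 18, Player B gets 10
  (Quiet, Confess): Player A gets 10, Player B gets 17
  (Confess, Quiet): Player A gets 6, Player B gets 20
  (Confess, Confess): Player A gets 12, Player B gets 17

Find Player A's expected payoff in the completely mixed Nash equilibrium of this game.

First find q, the probability Player B plays Quiet, from Player A's indifference between Quiet and Confess: 18q + 10(1−q) = 6q + 12(1−q), giving q = 1/7.
Since Player A is indifferent in equilibrium, Player A's expected payoff equals the payoff from either row against (1/7, 6/7). Using Quiet: 18(1/7) + 10(6/7) = 78/7.

78/7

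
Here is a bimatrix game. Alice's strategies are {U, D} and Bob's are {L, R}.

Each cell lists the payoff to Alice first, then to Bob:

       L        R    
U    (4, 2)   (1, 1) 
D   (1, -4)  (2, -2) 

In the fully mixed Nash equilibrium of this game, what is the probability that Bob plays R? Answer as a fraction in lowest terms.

Let q be the probability that Bob plays L. In a completely mixed equilibrium, Alice must be indifferent between U and D.
Alice's expected payoff from U is 4q + (1−q); from D it is q + 2(1−q).
Setting these equal: 3q + 1 = −q + 2, so q = 1/4.
Therefore Bob plays R with probability 1 − 1/4 = 3/4.

3/4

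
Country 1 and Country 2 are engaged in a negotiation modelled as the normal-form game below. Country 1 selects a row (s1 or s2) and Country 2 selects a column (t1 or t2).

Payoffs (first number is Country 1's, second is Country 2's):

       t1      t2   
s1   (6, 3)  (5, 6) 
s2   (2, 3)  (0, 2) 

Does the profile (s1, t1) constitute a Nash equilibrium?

No

At (s1, t1), Country 1 earns 6; switching to s2 would give 2, so Country 1 has no profitable deviation.
Country 2 earns 3; switching to t2 would give 6, so Country 2 would deviate.
Since at least one player can profitably deviate, this is not a Nash equilibrium.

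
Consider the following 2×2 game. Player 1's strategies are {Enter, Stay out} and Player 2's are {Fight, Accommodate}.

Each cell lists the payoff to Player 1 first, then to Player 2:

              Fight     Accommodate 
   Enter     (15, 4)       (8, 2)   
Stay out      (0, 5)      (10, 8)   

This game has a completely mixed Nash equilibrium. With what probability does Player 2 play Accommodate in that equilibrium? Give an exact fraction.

15/17

Let y be the probability that Player 2 plays Fight. In a completely mixed equilibrium, Player 1 must be indifferent between Enter and Stay out.
Player 1's expected payoff from Enter is 15y + 8(1−y); from Stay out it is 10(1−y).
Setting these equal: 7y + 8 = −10y + 10, so y = 2/17.
Therefore Player 2 plays Accommodate with probability 1 − 2/17 = 15/17.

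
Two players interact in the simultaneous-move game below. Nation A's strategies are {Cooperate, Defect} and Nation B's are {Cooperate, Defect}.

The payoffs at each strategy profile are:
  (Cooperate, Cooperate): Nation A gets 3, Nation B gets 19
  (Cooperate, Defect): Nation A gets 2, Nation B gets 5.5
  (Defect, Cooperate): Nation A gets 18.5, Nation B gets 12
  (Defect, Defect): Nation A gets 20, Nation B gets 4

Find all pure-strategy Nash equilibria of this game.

(Cooperate, Cooperate): Nation A prefers Defect (18.5 > 3) — not an equilibrium.
(Cooperate, Defect): Nation A prefers Defect (20 > 2); Nation B prefers Cooperate (19 > 5.5) — not an equilibrium.
(Defect, Cooperate): Nation A gets 18.5 ≥ 3 from Cooperate, and Nation B gets 12 ≥ 4 from Defect — Nash equilibrium.
(Defect, Defect): Nation B prefers Cooperate (12 > 4) — not an equilibrium.

(Defect, Cooperate)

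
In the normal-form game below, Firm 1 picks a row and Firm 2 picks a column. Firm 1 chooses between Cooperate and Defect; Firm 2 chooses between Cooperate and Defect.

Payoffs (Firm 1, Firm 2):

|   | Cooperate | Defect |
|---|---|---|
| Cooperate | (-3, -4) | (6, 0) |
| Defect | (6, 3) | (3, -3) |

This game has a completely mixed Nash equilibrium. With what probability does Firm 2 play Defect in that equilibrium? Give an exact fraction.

Let c be the probability that Firm 2 plays Cooperate. In a completely mixed equilibrium, Firm 1 must be indifferent between Cooperate and Defect.
Firm 1's expected payoff from Cooperate is −3c + 6(1−c); from Defect it is 6c + 3(1−c).
Setting these equal: −9c + 6 = 3c + 3, so c = 1/4.
Therefore Firm 2 plays Defect with probability 1 − 1/4 = 3/4.

3/4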